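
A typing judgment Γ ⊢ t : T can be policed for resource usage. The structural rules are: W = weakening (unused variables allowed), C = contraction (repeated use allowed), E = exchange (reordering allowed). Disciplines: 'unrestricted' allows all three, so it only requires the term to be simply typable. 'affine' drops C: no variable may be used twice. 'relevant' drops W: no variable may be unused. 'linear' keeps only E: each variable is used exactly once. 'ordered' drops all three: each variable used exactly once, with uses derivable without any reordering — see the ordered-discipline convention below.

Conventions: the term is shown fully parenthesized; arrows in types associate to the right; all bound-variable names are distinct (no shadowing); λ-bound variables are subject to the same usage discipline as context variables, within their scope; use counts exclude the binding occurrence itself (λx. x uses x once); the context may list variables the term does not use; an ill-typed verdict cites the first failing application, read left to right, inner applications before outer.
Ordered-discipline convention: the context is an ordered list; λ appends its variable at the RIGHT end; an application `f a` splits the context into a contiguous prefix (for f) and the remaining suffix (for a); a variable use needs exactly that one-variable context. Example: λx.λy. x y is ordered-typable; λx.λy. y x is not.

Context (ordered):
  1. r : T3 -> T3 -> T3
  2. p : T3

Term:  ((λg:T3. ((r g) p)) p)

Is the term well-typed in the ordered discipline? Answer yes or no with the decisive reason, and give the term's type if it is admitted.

no — repeated use of p ×2
variable uses: r=1; p=2; g (λ-bound)=1
uses in reading order: r, g, p, p
typing: well-typed — term : T3
all disciplines: ordered ✗; linear ✗; affine ✗; relevant ✓; unrestricted ✓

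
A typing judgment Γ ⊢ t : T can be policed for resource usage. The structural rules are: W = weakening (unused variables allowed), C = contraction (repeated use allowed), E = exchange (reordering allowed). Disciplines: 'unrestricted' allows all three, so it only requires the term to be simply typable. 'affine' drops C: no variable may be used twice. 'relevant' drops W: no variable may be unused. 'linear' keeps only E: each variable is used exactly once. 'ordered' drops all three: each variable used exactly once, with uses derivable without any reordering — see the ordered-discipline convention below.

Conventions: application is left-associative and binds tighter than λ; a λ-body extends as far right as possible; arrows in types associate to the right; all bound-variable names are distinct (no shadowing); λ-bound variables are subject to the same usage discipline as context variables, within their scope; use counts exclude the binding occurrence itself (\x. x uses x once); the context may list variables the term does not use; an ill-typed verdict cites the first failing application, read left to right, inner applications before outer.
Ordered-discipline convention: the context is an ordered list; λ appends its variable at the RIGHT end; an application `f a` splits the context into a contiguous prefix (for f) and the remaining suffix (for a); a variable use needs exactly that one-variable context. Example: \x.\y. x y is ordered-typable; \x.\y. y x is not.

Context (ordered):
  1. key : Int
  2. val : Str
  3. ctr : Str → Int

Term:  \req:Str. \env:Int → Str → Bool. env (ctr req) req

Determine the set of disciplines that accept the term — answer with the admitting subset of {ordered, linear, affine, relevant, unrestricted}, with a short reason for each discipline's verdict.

admitting disciplines: unrestricted
variable uses: key: 0×, val: 0×, ctr: 1×, req [bound]: 2×, env [bound]: 1×
use order (left to right): env, ctr, req, req
typing: the term checks, with type Str → (Int → Str → Bool) → Bool
ordered: ✗, repeated use of req ×2; key, val never used (weakening)
linear: ✗, repeated use of req ×2; key, val never used (weakening)
affine: ✗, repeated use of req ×2
relevant: ✗, key, val never used (weakening)
unrestricted: ✓, type-checks (Str → (Int → Str → Bool) → Bool) and nothing is barred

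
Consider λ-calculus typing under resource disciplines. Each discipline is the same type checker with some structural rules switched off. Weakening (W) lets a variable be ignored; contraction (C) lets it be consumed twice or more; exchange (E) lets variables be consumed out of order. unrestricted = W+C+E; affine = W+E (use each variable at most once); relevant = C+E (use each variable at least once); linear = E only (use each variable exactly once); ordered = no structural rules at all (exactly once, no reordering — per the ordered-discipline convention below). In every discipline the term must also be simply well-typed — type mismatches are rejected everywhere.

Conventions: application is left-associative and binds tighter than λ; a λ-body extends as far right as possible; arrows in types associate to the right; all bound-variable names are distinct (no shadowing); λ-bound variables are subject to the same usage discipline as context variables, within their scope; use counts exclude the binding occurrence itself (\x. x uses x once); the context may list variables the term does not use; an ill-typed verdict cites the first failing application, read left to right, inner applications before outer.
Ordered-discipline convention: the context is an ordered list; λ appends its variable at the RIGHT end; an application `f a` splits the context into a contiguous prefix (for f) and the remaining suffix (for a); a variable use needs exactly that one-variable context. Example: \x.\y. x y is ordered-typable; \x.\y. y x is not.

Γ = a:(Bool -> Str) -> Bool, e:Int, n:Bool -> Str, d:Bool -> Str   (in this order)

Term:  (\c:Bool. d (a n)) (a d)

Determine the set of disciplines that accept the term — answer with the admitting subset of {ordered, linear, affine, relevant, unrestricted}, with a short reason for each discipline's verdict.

admitting disciplines: unrestricted
usage: a: 2, e: 0, n: 1, d: 2, c (λ-bound): 0
left-to-right use order: d, a, n, a, d
typing: well-typed — term : Str
ordered ✗ (uses contraction: a ×2, d ×2; unused: e, c — weakening required)
linear ✗ (uses contraction: a ×2, d ×2; unused: e, c — weakening required)
affine ✗ (uses contraction: a ×2, d ×2)
relevant ✗ (unused: e, c — weakening required)
unrestricted ✓ (well-typed at Str; no restrictions here)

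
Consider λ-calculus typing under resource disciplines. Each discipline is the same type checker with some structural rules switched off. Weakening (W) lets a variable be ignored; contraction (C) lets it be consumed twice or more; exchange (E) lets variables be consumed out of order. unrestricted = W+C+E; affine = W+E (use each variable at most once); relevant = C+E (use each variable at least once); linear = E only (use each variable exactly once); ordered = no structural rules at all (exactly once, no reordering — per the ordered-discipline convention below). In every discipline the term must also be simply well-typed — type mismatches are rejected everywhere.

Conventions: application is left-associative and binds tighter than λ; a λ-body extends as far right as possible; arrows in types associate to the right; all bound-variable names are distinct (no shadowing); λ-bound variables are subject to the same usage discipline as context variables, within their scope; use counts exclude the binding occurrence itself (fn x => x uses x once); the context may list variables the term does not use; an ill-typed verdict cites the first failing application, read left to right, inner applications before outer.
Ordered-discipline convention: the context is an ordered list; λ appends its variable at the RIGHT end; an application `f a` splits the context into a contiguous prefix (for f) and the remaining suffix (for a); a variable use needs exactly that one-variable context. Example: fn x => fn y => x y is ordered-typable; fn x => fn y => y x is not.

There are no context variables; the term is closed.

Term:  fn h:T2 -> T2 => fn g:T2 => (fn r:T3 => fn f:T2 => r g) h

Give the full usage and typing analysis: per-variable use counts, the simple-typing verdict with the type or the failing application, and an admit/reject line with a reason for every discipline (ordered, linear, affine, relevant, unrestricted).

use counts: h (λ-bound): 1×; g (λ-bound): 1×; r (λ-bound): 1×; f (λ-bound): 0×
order of uses: r, g, h
typing: ill-typed: non-function type T3 applied to an argument
ordered ✗ (a type mismatch blocks all five)
linear ✗ (the type mismatch rejects it)
affine ✗ (not simply typable)
relevant ✗ (fails simple typing)
unrestricted ✗ (a type mismatch blocks all five)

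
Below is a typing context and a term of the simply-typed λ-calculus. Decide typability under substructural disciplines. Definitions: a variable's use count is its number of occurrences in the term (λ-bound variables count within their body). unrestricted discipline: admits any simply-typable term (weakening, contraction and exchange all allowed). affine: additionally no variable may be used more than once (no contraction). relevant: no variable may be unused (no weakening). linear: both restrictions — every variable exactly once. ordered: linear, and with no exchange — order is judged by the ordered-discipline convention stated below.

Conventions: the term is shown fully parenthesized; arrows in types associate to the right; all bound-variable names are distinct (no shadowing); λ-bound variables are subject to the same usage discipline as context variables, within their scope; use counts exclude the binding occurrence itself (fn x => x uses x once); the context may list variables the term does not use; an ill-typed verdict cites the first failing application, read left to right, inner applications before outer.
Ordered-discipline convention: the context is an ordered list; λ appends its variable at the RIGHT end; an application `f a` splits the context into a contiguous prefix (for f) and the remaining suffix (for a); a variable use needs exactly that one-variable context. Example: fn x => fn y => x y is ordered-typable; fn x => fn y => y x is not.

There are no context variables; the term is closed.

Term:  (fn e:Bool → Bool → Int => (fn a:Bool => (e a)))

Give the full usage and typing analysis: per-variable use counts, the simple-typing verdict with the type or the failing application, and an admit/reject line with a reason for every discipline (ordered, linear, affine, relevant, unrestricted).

use counts: e [bound] ×1; a [bound] ×1
uses in reading order: e, a
typing: well-typed — term : (Bool → Bool → Int) → Bool → Bool → Int
ordered: ✓, e, a once each; derivable with no W/C/E
linear: ✓, e, a: one use apiece
affine: ✓, e, a: no repeats, contraction unneeded
relevant: ✓, every one of e, a appears
unrestricted: ✓, typability at (Bool → Bool → Int) → Bool → Bool → Int is all that's needed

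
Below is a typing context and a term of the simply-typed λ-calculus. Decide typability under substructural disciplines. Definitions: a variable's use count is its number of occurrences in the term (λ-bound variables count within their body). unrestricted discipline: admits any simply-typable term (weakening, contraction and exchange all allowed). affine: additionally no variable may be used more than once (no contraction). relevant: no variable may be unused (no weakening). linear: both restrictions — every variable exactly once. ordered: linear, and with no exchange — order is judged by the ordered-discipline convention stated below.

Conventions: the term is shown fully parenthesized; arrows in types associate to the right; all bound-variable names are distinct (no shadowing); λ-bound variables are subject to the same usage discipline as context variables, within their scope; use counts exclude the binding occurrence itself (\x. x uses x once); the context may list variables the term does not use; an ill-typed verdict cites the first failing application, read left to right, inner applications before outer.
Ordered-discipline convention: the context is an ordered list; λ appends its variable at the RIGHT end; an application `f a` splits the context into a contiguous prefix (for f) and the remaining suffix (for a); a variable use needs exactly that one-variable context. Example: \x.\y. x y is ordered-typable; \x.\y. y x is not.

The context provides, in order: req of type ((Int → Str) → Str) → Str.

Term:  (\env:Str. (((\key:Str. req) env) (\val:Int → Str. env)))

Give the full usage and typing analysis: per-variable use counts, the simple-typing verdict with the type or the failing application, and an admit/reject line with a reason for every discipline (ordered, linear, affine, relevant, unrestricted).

usage: req=1; env [bound]=2; key [bound]=0; val [bound]=0
uses in reading order: req, env, env
typing: well-typed at Str → Str
ordered ✗ (needs contraction — env ×2; needs weakening: key, val unused)
linear ✗ (needs contraction — env ×2; needs weakening: key, val unused)
affine ✗ (needs contraction — env ×2)
relevant ✗ (needs weakening: key, val unused)
unrestricted ✓ (well-typed at Str → Str; no restrictions here)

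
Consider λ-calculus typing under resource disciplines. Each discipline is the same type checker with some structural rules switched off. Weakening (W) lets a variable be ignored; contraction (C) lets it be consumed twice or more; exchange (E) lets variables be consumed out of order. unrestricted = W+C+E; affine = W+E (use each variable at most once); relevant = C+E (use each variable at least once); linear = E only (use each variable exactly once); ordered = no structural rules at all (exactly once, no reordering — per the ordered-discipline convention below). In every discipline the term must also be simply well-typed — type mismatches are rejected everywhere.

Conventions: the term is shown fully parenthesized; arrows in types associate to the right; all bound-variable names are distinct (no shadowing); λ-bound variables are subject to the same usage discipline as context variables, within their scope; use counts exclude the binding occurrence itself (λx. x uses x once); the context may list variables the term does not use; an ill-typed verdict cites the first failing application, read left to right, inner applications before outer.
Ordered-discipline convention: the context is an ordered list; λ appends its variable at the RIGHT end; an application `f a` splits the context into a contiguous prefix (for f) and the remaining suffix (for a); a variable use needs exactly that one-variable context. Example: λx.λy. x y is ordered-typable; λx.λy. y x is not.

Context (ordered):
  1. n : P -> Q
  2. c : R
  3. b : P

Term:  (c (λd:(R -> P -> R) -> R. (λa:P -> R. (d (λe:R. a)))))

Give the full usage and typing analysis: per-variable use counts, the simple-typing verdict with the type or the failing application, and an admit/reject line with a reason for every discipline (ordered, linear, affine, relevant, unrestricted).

usage: n: 0×; c: 1×; b: 0×; d (λ-bound): 1×; a (λ-bound): 1×; e (λ-bound): 0×
use order (left to right): c, d, a
typing: ill-typed: non-function type R applied to an argument
ordered: ✗, the type mismatch rejects it
linear: ✗, not simply typable
affine: ✗, fails simple typing
relevant: ✗, a type mismatch blocks all five
unrestricted: ✗, the type mismatch rejects it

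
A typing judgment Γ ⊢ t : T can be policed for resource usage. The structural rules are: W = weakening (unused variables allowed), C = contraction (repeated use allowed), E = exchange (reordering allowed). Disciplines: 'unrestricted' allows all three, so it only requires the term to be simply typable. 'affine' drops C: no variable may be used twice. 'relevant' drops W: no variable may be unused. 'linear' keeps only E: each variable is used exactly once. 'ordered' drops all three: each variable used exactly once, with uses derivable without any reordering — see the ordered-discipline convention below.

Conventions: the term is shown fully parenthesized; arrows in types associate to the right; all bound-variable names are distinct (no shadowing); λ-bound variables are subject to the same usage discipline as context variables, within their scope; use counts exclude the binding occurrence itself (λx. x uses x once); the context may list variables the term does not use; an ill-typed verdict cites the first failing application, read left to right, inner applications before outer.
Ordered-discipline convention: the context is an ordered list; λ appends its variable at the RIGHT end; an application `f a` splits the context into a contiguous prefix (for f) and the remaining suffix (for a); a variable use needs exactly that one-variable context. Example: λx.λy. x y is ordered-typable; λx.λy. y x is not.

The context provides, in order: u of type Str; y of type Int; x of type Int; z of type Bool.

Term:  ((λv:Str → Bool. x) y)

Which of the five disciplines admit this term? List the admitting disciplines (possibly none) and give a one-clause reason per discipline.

admitted by: none
use counts: u: 0×, y: 1×, x: 1×, z: 0×, v [bound]: 0×
order of uses: x, y
typing: ill-typed: a function awaiting Str → Bool gets Int
ordered: ✗, fails simple typing
linear: ✗, a type mismatch blocks all five
affine: ✗, the type mismatch rejects it
relevant: ✗, not simply typable
unrestricted: ✗, fails simple typing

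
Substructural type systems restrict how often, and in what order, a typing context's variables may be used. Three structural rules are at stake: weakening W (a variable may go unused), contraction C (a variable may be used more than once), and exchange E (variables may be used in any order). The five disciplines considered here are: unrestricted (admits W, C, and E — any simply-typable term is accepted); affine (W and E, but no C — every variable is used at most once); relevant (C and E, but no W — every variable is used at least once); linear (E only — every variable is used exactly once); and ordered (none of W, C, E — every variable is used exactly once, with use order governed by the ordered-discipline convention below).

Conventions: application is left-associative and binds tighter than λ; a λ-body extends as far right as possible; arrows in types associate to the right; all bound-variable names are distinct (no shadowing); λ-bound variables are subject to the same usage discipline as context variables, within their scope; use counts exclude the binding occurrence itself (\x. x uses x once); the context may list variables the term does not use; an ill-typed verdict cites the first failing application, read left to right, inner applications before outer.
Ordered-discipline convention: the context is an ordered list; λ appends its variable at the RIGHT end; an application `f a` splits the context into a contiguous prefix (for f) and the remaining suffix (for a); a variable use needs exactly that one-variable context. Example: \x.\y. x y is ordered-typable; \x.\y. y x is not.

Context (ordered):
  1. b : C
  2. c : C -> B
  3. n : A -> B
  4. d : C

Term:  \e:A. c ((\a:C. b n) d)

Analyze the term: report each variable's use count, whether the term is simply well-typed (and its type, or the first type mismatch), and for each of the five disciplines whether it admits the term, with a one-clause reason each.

variable uses: b ×1; c ×1; n ×1; d ×1; e (λ-bound) ×0; a (λ-bound) ×0
order of uses: c, b, n, d
typing: ill-typed: can't apply a value of type C
ordered: ✗, not simply typable
linear: ✗, fails simple typing
affine: ✗, a type mismatch blocks all five
relevant: ✗, the type mismatch rejects it
unrestricted: ✗, not simply typable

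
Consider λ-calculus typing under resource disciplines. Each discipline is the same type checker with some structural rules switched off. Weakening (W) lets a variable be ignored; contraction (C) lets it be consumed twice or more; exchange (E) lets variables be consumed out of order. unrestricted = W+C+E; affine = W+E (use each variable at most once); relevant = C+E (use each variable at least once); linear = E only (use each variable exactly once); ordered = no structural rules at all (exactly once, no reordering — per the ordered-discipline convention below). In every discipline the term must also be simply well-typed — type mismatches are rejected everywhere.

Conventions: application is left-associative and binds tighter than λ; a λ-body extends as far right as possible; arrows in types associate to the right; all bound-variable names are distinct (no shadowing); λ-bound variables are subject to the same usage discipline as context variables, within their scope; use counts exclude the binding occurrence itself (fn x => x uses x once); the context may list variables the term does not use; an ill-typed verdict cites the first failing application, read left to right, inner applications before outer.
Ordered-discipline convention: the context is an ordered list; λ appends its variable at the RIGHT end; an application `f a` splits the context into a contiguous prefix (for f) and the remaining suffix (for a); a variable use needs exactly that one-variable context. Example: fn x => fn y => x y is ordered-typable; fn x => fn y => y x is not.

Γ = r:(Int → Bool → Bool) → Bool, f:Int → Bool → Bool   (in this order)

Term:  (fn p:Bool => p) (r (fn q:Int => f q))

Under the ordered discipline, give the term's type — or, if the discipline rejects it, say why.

term : Bool
counts: r: 1; f: 1; p [bound]: 1; q [bound]: 1
uses in reading order: p, r, f, q
typing: ✓ — Bool
summary: ordered ✓ | linear ✓ | affine ✓ | relevant ✓ | unrestricted ✓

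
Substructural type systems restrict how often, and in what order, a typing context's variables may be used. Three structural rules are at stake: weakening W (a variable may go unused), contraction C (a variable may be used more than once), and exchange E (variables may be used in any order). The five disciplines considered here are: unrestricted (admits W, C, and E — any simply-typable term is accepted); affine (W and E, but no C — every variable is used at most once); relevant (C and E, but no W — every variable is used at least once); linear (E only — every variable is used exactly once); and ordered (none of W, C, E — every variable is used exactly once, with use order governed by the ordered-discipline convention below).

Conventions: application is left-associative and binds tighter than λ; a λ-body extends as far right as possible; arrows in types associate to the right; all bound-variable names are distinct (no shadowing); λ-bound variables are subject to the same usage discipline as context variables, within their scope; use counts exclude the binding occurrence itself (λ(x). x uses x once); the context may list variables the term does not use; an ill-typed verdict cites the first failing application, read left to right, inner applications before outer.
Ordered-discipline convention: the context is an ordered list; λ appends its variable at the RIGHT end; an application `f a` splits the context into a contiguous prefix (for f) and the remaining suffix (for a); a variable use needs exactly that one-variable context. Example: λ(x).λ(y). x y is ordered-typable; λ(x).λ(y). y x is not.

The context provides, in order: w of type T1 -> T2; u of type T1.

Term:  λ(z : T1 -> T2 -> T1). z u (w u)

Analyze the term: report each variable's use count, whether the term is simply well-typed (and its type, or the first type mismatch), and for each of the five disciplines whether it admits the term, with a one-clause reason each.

variable uses: w ×1; u ×2; z (bound) ×1
use order (left to right): z, u, w, u
typing: well-typed at (T1 -> T2 -> T1) -> T1
ordered: ✗ — uses contraction: u ×2
linear: ✗ — uses contraction: u ×2
affine: ✗ — uses contraction: u ×2
relevant: ✓ — at least one use each (w, u, z)
unrestricted: ✓ — well-typed at (T1 -> T2 -> T1) -> T1; no restrictions here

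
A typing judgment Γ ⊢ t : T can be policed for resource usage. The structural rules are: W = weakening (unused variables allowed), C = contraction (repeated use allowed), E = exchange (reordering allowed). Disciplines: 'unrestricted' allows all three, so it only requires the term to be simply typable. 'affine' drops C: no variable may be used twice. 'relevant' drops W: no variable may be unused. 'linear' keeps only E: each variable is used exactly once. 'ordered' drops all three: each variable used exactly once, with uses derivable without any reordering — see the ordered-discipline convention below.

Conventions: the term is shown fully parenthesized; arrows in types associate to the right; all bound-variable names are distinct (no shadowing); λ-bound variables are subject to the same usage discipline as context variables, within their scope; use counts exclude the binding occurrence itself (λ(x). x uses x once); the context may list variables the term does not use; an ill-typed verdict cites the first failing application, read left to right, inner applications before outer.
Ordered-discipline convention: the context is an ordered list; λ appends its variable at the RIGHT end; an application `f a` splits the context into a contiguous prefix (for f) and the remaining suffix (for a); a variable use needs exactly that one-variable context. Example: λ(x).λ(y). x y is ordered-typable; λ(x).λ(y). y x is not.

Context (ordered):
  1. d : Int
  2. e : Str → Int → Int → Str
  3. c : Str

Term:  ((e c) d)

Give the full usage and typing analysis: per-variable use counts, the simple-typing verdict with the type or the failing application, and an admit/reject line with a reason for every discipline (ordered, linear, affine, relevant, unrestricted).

use counts: d ×1; e ×1; c ×1
use order (left to right): e, c, d
typing: well-typed — term : Int → Str
ordered ✗ (no ordered split (uses run e, c, d))
linear ✓ (exactly-once usage across d, e, c)
affine ✓ (no duplicate uses among d, e, c)
relevant ✓ (none of d, e, c goes unused)
unrestricted ✓ (simply typable at Int → Str; W, C, E all held)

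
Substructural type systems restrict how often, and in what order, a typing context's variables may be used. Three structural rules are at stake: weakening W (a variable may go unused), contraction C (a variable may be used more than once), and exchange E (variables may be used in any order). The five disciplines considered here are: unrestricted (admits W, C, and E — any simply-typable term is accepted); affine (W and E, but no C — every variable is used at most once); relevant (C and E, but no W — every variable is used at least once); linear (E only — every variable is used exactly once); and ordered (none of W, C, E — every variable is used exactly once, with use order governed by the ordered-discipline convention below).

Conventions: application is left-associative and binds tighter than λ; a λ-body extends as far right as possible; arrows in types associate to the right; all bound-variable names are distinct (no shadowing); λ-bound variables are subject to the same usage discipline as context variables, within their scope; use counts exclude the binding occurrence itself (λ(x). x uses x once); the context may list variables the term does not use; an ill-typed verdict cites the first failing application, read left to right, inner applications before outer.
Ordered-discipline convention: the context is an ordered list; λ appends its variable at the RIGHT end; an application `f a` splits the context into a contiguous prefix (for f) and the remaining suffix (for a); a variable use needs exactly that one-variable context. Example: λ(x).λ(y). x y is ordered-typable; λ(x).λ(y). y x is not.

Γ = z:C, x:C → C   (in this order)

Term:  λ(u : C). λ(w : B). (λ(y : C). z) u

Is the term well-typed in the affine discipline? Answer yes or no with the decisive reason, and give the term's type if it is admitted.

yes — no duplicate uses among z, x, u, w, y; term : C → B → C
variable uses: z=1; x=0; u (λ-bound)=1; w (λ-bound)=0; y (λ-bound)=0
use order (left to right): z, u
typing: the term checks, with type C → B → C
all disciplines: ordered ✗ · linear ✗ · affine ✓ · relevant ✗ · unrestricted ✓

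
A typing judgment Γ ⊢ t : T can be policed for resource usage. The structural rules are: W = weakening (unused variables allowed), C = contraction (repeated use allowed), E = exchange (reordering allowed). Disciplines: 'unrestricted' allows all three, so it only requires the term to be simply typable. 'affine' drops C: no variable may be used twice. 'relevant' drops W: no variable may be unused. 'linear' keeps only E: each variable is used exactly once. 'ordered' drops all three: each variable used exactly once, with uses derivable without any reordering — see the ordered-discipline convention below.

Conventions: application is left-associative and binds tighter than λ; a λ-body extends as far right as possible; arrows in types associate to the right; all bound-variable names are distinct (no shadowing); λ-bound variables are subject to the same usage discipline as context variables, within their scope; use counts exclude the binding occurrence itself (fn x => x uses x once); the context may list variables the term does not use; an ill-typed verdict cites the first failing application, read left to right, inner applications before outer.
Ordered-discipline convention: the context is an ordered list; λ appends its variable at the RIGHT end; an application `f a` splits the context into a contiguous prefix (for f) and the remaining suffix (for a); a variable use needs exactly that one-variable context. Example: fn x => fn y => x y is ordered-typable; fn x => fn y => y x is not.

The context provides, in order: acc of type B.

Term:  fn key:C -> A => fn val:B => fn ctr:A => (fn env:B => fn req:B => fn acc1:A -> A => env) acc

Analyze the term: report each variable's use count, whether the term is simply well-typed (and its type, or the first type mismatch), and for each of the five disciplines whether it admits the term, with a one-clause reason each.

usage: acc: 1, key [bound]: 0, val [bound]: 0, ctr [bound]: 0, env [bound]: 1, req [bound]: 0, acc1 [bound]: 0
left-to-right use order: env, acc
typing: ✓ — (C -> A) -> B -> A -> B -> (A -> A) -> B
ordered: ✗, key, val, ctr, req, acc1 never used (weakening)
linear: ✗, key, val, ctr, req, acc1 never used (weakening)
affine: ✓, at most one use each (acc, key, val, ctr, env, req, acc1)
relevant: ✗, key, val, ctr, req, acc1 never used (weakening)
unrestricted: ✓, well-typed at (C -> A) -> B -> A -> B -> (A -> A) -> B; no restrictions here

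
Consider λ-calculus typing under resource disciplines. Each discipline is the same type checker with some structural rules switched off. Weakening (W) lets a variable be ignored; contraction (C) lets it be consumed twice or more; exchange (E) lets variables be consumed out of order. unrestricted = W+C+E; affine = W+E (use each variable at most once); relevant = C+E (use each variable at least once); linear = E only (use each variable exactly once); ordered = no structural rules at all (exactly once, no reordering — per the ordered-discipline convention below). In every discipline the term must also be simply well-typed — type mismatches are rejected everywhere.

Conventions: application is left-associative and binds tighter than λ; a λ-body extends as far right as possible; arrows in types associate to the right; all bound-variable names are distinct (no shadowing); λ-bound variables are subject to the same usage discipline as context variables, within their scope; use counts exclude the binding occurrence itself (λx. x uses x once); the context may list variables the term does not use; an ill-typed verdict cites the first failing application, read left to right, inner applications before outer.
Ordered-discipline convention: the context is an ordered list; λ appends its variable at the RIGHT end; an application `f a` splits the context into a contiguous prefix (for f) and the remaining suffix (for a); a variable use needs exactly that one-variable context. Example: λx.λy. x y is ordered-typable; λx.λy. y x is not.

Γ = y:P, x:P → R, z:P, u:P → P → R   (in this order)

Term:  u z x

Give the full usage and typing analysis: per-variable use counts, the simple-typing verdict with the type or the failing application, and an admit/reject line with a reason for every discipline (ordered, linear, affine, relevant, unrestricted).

variable uses: y: 0×, x: 1×, z: 1×, u: 1×
uses in reading order: u, z, x
typing: ill-typed: an application expects P but receives P → R
ordered ✗ (the type mismatch rejects it)
linear ✗ (not simply typable)
affine ✗ (fails simple typing)
relevant ✗ (a type mismatch blocks all five)
unrestricted ✗ (the type mismatch rejects it)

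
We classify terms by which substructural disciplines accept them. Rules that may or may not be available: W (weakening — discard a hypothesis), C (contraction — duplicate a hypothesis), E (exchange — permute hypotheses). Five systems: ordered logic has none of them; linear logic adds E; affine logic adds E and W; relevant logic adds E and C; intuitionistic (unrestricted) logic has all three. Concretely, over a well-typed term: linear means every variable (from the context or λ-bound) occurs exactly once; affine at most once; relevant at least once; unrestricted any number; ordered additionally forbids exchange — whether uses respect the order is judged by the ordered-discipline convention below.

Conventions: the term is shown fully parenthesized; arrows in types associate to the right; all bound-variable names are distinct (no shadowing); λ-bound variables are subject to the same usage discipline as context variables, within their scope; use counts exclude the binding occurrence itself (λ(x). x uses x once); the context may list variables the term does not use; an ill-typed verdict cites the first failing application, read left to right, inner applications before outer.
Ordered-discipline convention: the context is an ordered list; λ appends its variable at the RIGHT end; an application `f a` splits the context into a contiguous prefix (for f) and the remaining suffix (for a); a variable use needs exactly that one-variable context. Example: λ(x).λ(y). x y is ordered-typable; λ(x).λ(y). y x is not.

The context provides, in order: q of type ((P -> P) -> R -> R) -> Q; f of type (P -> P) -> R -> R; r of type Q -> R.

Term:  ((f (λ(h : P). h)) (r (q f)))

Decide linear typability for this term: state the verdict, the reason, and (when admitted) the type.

no — repeated use of f ×2
counts: q=1, f=2, r=1, h [bound]=1
left-to-right use order: f, h, r, q, f
typing: well-typed — term : R
all disciplines: ordered ✗ | linear ✗ | affine ✗ | relevant ✓ | unrestricted ✓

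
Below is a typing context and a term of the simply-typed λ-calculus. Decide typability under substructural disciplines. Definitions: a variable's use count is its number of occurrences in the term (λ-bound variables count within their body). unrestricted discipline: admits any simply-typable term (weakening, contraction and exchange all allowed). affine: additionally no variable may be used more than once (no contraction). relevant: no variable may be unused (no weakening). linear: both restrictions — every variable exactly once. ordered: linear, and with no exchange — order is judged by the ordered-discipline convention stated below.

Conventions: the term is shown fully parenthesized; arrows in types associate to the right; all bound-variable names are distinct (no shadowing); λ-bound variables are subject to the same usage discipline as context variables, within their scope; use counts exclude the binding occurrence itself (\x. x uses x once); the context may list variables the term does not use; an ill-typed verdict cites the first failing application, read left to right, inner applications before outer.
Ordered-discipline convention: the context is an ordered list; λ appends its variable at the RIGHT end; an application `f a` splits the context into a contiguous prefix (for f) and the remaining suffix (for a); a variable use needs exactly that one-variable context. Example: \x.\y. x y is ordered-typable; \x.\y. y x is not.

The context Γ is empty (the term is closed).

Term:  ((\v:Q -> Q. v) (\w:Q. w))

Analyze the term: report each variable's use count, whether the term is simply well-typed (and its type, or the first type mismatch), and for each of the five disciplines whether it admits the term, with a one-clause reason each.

counts: v (bound) ×1, w (bound) ×1
use order (left to right): v, w
typing: well-typed — term : Q -> Q
ordered: ✓, one use each (v, w); ordered split holds
linear: ✓, single use per variable (v, w)
affine: ✓, at most one use each (v, w)
relevant: ✓, v, w: all used, weakening unneeded
unrestricted: ✓, simply typable at Q -> Q; W, C, E all held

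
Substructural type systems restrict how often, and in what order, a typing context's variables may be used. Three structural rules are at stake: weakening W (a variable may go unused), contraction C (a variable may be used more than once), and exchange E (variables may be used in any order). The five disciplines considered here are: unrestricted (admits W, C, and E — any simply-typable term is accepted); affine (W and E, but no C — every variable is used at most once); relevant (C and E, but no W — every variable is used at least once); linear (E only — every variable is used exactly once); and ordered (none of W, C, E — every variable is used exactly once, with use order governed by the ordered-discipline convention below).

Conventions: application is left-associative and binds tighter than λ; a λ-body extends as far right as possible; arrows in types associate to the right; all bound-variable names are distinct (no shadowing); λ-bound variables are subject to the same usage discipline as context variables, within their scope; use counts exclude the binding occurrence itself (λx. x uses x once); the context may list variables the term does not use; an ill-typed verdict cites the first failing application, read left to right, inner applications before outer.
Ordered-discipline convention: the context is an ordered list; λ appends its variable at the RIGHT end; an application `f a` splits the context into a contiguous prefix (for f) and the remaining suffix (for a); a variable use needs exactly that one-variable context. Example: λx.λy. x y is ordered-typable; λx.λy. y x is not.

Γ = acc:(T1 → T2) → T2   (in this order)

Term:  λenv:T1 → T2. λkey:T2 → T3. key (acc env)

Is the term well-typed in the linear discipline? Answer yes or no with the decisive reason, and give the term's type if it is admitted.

yes — single use per variable (acc, env, key); term : (T1 → T2) → (T2 → T3) → T3
counts: acc: 1×; env (λ-bound): 1×; key (λ-bound): 1×
use order (left to right): key, acc, env
typing: ✓ — (T1 → T2) → (T2 → T3) → T3
across the five disciplines: ordered ✗, linear ✓, affine ✓, relevant ✓, unrestricted ✓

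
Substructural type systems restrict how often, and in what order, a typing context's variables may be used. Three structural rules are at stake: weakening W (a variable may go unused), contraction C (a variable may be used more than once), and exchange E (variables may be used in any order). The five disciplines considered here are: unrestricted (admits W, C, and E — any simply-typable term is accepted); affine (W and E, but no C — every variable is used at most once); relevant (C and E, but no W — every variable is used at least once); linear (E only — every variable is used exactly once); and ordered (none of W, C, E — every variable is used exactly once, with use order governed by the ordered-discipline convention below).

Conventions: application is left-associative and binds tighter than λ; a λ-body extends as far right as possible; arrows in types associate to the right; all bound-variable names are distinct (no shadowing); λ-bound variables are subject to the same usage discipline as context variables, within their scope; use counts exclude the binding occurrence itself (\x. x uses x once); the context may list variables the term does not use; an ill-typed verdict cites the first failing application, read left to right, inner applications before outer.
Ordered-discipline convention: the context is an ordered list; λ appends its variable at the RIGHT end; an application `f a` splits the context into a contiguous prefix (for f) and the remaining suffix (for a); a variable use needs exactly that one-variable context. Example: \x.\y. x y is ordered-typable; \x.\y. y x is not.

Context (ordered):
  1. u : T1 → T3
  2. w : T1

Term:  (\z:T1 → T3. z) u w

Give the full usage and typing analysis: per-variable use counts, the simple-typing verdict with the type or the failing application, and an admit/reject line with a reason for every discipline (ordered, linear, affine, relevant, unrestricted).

use counts: u: 1×; w: 1×; z (bound): 1×
left-to-right use order: z, u, w
typing: ✓ — T3
ordered: ✓ — u, w, z once each; derivable with no W/C/E
linear: ✓ — exactly-once usage across u, w, z
affine: ✓ — none of u, w, z used more than once
relevant: ✓ — none of u, w, z goes unused
unrestricted: ✓ — typability at T3 is all that's needed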